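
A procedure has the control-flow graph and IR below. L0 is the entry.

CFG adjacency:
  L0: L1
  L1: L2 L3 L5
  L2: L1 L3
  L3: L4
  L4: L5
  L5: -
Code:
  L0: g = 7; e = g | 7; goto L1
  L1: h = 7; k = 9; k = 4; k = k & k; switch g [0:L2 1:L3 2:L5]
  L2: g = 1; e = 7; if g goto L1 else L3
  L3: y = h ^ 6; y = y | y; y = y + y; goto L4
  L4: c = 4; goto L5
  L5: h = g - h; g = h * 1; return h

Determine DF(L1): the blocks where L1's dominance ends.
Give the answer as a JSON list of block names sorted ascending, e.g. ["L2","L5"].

Answer: ["L1"]

Working:
idom tree: L1←L0 L2←L1 L3←L1 L4←L3 L5←L1
Dom at joins:
  L1: preds {L0,L2}: {L0} ∩ {L0,L1,L2} = {L0}; idom=L0
  L3: preds {L1,L2}: {L0,L1} ∩ {L0,L1,L2} = {L0,L1}; idom=L1
  L5: preds {L1,L4}: {L0,L1} ∩ {L0,L1,L3,L4} = {L0,L1}; idom=L1

DF derivation:
  L1←L0: walk · to L0
  L1←L2: walk L2→L1 to L0
  L3←L1: walk · to L1
  L3←L2: walk L2 to L1
  L5←L1: walk · to L1
  L5←L4: walk L4→L3 to L1
  L0 → ∅
  L1 → {L1}
  L2 → {L1,L3}
  L3 → {L5}
  L4 → {L5}
  L5 → ∅

DF(L1) = ["L1"]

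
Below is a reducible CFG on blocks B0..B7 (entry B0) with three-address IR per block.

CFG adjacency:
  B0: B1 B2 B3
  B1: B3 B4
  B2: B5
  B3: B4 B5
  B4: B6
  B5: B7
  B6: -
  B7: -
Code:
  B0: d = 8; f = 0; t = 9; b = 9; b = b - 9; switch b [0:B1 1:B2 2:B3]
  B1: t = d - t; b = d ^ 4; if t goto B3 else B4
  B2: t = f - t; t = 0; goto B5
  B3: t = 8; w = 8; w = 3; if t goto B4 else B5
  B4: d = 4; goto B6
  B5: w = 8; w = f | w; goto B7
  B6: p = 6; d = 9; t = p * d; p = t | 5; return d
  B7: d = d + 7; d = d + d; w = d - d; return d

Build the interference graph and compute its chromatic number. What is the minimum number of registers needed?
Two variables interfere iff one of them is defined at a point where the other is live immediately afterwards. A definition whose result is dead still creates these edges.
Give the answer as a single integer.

Answer: 4

Analysis:
def/use:
  B0: def={b,d,f,t} ue=∅
  B1: def={b,t} ue={d,t}
  B2: def={t} ue={f,t}
  B3: def={t,w} ue=∅
  B4: def={d} ue=∅
  B5: def={w} ue={f}
  B6: def={d,p,t} ue=∅
  B7: def={d,w} ue={d}

Backward fixpoint:
  B0: in=∅ out={d,f,t}
  B1: in={d,f,t} out={d,f}
  B2: in={d,f,t} out={d,f}
  B3: in={d,f} out={d,f}
  B4: in=∅ out=∅
  B5: in={d,f} out={d}
  B6: in=∅ out=∅
  B7: in={d} out=∅

Conflict graph:
  b: {d,f,t}
  d: {b,f,p,t,w}
  f: {b,d,t,w}
  p: {d}
  t: {b,d,f,w}
  w: {d,f,t}

Colouring:
  {b,d,f,t} pairwise interfere (4-clique) ⇒ χ ≥ 4
  4-colouring: r0={d}  r1={f,p}  r2={t}  r3={b,w}
  χ = 4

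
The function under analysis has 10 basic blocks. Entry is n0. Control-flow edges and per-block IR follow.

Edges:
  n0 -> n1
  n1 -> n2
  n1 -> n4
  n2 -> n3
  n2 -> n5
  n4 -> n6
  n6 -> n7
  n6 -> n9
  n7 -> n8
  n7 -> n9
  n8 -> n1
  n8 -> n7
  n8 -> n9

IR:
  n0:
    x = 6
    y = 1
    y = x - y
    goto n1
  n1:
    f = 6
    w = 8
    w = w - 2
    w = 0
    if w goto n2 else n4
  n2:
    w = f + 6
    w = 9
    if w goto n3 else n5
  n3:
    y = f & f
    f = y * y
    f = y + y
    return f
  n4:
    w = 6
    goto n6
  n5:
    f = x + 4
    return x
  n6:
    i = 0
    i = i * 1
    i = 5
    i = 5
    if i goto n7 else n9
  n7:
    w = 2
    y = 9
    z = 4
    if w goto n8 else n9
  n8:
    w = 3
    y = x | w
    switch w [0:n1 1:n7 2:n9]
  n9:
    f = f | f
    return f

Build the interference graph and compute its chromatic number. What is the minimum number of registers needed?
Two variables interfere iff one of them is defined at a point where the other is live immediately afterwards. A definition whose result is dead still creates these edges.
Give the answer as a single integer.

Answer: 4

Analysis:
Per-block:
  n0: {x,y} / ∅
  n1: {f,w} / ∅
  n2: {w} / {f}
  n3: {f,y} / {f}
  n4: {w} / ∅
  n5: {f} / {x}
  n6: {i} / ∅
  n7: {w,y,z} / ∅
  n8: {w,y} / {x}
  n9: {f} / {f}

Backward fixpoint:
  live n0: ∅→{x}
  live n1: {x}→{f,x}
  live n2: {f,x}→{f,x}
  live n3: {f}→∅
  live n4: {f,x}→{f,x}
  live n5: {x}→∅
  live n6: {f,x}→{f,x}
  live n7: {f,x}→{f,x}
  live n8: {f,x}→{f,x}
  live n9: {f}→∅

Interfere edges:
  f — {i,w,x,y,z}
  i — {f,x}
  w — {f,x,y,z}
  x — {f,i,w,y,z}
  y — {f,w,x}
  z — {f,w,x}

Registers:
  lower bound: {f,w,x,y} mutually conflict ⇒ χ ≥ 4
  assign f→c0 i→c2 w→c2 x→c1 y→c3 z→c3 — no edge inside a register ⇒ χ ≤ 4
  χ = 4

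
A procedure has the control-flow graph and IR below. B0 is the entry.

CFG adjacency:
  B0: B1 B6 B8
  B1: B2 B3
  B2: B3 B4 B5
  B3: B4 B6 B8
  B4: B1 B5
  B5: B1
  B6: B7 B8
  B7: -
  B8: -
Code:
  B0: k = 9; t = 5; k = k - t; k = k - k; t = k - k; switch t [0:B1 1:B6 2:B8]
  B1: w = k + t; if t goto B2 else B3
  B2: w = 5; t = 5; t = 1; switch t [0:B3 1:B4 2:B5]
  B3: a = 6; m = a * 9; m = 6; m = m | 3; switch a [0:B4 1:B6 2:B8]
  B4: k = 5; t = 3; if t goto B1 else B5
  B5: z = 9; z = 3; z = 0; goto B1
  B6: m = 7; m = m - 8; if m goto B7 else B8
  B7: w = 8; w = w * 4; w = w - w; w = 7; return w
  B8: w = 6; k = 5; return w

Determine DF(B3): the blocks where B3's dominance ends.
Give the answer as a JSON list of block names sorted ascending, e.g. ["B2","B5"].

Answer: ["B4", "B6", "B8"]

Derivation:
idom tree: B1←B0 B2←B1 B3←B1 B4←B1 B5←B1 B6←B0 B7←B6 B8←B0
Dom at joins:
  B1: preds {B0,B4,B5}: {B0} ∩ {B0,B1,B4} ∩ {B0,B1,B5} = {B0}; idom=B0
  B3: preds {B1,B2}: {B0,B1} ∩ {B0,B1,B2} = {B0,B1}; idom=B1
  B4: preds {B2,B3}: {B0,B1,B2} ∩ {B0,B1,B3} = {B0,B1}; idom=B1
  B5: preds {B2,B4}: {B0,B1,B2} ∩ {B0,B1,B4} = {B0,B1}; idom=B1
  B6: preds {B0,B3}: {B0} ∩ {B0,B1,B3} = {B0}; idom=B0
  B8: preds {B0,B3,B6}: {B0} ∩ {B0,B1,B3} ∩ {B0,B6} = {B0}; idom=B0

DF walk-up:
  join B1 pred B0: · stop@B0
  join B1 pred B4: B4→B1 stop@B0
  join B1 pred B5: B5→B1 stop@B0
  join B3 pred B1: · stop@B1
  join B3 pred B2: B2 stop@B1
  join B4 pred B2: B2 stop@B1
  join B4 pred B3: B3 stop@B1
  join B5 pred B2: B2 stop@B1
  join B5 pred B4: B4 stop@B1
  join B6 pred B0: · stop@B0
  join B6 pred B3: B3→B1 stop@B0
  join B8 pred B0: · stop@B0
  join B8 pred B3: B3→B1 stop@B0
  join B8 pred B6: B6 stop@B0
  DF(B0)=∅
  DF(B1)={B1,B6,B8}
  DF(B2)={B3,B4,B5}
  DF(B3)={B4,B6,B8}
  DF(B4)={B1,B5}
  DF(B5)={B1}
  DF(B6)={B8}
  DF(B7)=∅
  DF(B8)=∅

DF(B3) = ["B4", "B6", "B8"]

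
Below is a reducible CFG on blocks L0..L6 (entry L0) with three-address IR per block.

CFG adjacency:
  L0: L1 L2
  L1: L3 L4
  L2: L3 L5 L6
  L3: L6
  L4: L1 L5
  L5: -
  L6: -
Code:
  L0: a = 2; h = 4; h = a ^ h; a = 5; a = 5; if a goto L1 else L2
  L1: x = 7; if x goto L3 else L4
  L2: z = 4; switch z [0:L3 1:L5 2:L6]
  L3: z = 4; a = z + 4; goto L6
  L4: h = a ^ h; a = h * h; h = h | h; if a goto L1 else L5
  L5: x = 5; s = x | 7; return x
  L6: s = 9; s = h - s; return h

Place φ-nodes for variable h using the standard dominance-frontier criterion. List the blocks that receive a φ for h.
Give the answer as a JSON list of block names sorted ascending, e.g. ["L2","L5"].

Answer: ["L1", "L3", "L5", "L6"]

Analysis:
idom tree: L1←L0 L2←L0 L3←L0 L4←L1 L5←L0 L6←L0
Dom at joins:
  L1: preds {L0,L4}: {L0} ∩ {L0,L1,L4} = {L0}; idom=L0
  L3: preds {L1,L2}: {L0,L1} ∩ {L0,L2} = {L0}; idom=L0
  L5: preds {L2,L4}: {L0,L2} ∩ {L0,L1,L4} = {L0}; idom=L0
  L6: preds {L2,L3}: {L0,L2} ∩ {L0,L3} = {L0}; idom=L0

DF walk-up:
  join L1 pred L0: · stop@L0
  join L1 pred L4: L4→L1 stop@L0
  join L3 pred L1: L1 stop@L0
  join L3 pred L2: L2 stop@L0
  join L5 pred L2: L2 stop@L0
  join L5 pred L4: L4→L1 stop@L0
  join L6 pred L2: L2 stop@L0
  join L6 pred L3: L3 stop@L0
  L0 → ∅
  L1 → {L1,L3,L5}
  L2 → {L3,L5,L6}
  L3 → {L6}
  L4 → {L1,L5}
  L5 → ∅
  L6 → ∅

φ for h: defs {L0,L4}
  DF⁺ = {L1,L3,L5,L6}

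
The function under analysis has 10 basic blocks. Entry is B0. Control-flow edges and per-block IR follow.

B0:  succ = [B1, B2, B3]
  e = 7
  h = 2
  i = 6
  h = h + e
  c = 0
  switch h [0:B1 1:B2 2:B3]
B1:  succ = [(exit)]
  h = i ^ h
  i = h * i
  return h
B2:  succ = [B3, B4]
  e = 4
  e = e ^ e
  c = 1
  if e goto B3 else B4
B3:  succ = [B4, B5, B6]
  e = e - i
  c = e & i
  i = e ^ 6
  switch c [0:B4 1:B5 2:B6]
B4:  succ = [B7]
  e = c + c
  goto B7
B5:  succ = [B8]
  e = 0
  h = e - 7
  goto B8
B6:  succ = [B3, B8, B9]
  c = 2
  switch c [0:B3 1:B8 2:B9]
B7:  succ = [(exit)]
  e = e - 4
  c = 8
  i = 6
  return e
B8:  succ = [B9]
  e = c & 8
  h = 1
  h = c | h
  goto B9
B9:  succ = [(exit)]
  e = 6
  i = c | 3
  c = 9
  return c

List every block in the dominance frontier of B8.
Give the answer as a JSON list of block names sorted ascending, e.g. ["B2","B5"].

Answer: ["B9"]

Derivation:
idom tree: B1←B0 B2←B0 B3←B0 B4←B0 B5←B3 B6←B3 B7←B4 B8←B3 B9←B3
Dom∩ at merges:
  B3: preds {B0,B2,B6}: {B0} ∩ {B0,B2} ∩ {B0,B3,B6} = {B0}; idom=B0
  B4: preds {B2,B3}: {B0,B2} ∩ {B0,B3} = {B0}; idom=B0
  B8: preds {B5,B6}: {B0,B3,B5} ∩ {B0,B3,B6} = {B0,B3}; idom=B3
  B9: preds {B6,B8}: {B0,B3,B6} ∩ {B0,B3,B8} = {B0,B3}; idom=B3

DF walk-up:
  join B3 pred B0: · stop@B0
  join B3 pred B2: B2 stop@B0
  join B3 pred B6: B6→B3 stop@B0
  join B4 pred B2: B2 stop@B0
  join B4 pred B3: B3 stop@B0
  join B8 pred B5: B5 stop@B3
  join B8 pred B6: B6 stop@B3
  join B9 pred B6: B6 stop@B3
  join B9 pred B8: B8 stop@B3
  B0 → ∅
  B1 → ∅
  B2 → {B3,B4}
  B3 → {B3,B4}
  B4 → ∅
  B5 → {B8}
  B6 → {B3,B8,B9}
  B7 → ∅
  B8 → {B9}
  B9 → ∅

DF(B8) = ["B9"]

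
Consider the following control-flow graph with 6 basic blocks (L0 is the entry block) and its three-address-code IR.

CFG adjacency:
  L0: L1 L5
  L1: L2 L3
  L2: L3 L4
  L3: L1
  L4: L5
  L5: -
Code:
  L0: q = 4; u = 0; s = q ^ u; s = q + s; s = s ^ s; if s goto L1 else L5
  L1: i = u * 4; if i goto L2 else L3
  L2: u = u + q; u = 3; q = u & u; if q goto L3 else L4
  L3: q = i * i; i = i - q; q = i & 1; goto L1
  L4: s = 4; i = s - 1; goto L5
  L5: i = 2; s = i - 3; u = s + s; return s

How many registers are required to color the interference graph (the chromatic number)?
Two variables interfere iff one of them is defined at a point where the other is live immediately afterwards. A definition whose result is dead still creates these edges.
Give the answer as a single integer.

Answer: 3

Working:
Per-block:
  L0 def {q,s,u} use ∅
  L1 def {i} use {u}
  L2 def {q,u} use {q,u}
  L3 def {i,q} use {i}
  L4 def {i,s} use ∅
  L5 def {i,s,u} use ∅

Live sets:
  live L0: ∅→{q,u}
  live L1: {q,u}→{i,q,u}
  live L2: {i,q,u}→{i,u}
  live L3: {i,u}→{q,u}
  live L4: ∅→∅
  live L5: ∅→∅

Interfere edges:
  i↔{q,u}
  q↔{i,s,u}
  s↔{q,u}
  u↔{i,q,s}

Registers:
  lower bound: {i,q,u} mutually conflict ⇒ χ ≥ 3
  3-colouring: c0={q}  c1={u}  c2={i,s}
  χ = 3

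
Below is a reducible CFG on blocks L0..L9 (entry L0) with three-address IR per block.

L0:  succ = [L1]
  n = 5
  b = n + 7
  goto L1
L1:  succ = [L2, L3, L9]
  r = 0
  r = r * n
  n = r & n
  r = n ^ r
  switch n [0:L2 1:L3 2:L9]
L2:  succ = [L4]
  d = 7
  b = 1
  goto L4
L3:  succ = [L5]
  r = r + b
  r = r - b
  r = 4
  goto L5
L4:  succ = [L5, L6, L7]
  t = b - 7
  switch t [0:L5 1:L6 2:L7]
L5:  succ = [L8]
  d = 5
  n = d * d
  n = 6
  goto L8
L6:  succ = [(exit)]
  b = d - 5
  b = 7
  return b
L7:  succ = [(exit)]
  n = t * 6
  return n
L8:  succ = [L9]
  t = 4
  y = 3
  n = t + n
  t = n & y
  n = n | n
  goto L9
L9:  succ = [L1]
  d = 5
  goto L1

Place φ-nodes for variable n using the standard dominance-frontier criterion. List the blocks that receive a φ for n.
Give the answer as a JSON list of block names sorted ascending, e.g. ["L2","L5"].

idom tree: L1←L0 L2←L1 L3←L1 L4←L2 L5←L1 L6←L4 L7←L4 L8←L5 L9←L1
Dom∩ at merges:
  L1: preds {L0,L9}: {L0} ∩ {L0,L1,L9} = {L0}; idom=L0
  L5: preds {L3,L4}: {L0,L1,L3} ∩ {L0,L1,L2,L4} = {L0,L1}; idom=L1
  L9: preds {L1,L8}: {L0,L1} ∩ {L0,L1,L5,L8} = {L0,L1}; idom=L1

DF derivation:
  L1←L0: walk · to L0
  L1←L9: walk L9→L1 to L0
  L5←L3: walk L3 to L1
  L5←L4: walk L4→L2 to L1
  L9←L1: walk · to L1
  L9←L8: walk L8→L5 to L1
  L0: DF=∅
  L1: DF={L1}
  L2: DF={L5}
  L3: DF={L5}
  L4: DF={L5}
  L5: DF={L9}
  L6: DF=∅
  L7: DF=∅
  L8: DF={L9}
  L9: DF={L1}

φ for n: defs {L0,L1,L5,L7,L8}
  DF⁺ = {L1,L9}

Answer: ["L1", "L9"]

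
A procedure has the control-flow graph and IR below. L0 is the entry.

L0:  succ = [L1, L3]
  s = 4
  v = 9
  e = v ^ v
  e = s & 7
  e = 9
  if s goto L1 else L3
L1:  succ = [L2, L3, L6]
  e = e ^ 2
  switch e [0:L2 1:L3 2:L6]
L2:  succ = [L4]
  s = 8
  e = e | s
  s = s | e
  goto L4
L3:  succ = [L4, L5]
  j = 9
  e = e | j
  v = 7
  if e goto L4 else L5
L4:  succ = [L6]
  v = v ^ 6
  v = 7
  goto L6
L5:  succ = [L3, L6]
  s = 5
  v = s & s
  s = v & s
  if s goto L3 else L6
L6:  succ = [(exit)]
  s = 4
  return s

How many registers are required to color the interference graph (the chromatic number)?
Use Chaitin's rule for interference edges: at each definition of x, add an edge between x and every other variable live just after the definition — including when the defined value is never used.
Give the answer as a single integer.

def/use:
  L0: {e,s,v} / ∅
  L1: {e} / {e}
  L2: {e,s} / {e}
  L3: {e,j,v} / {e}
  L4: {v} / {v}
  L5: {s,v} / ∅
  L6: {s} / ∅

Liveness:
  L0: in=∅ out={e,v}
  L1: in={e,v} out={e,v}
  L2: in={e,v} out={v}
  L3: in={e} out={e,v}
  L4: in={v} out=∅
  L5: in={e} out={e}
  L6: in=∅ out=∅

Interference:
  e: {j,s,v}
  j: {e}
  s: {e,v}
  v: {e,s}

Colouring:
  clique {e,s,v} ⇒ need ≥ 3
  assign e→R0 j→R1 s→R1 v→R2 — no edge inside a register ⇒ χ ≤ 3
  χ = 3

Answer: 3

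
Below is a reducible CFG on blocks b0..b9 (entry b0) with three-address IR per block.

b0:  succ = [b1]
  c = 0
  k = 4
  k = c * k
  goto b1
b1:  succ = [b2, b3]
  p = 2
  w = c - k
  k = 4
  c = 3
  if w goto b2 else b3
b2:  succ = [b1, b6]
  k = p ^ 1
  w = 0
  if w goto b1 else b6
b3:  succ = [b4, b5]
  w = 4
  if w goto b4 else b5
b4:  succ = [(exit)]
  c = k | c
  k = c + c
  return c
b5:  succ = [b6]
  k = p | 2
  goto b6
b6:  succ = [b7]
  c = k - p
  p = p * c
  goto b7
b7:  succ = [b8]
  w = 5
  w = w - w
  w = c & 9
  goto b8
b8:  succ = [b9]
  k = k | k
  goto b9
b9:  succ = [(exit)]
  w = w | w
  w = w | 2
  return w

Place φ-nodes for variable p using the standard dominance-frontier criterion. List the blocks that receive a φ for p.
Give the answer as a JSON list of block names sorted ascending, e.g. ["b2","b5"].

Answer: ["b1"]

Working:
idom tree: b1←b0 b2←b1 b3←b1 b4←b3 b5←b3 b6←b1 b7←b6 b8←b7 b9←b8
Join-block Dom:
  b1: preds {b0,b2}: {b0} ∩ {b0,b1,b2} = {b0}; idom=b0
  b6: preds {b2,b5}: {b0,b1,b2} ∩ {b0,b1,b3,b5} = {b0,b1}; idom=b1

Frontier:
  join b1 pred b0: · stop@b0
  join b1 pred b2: b2→b1 stop@b0
  join b6 pred b2: b2 stop@b1
  join b6 pred b5: b5→b3 stop@b1
  b0 → ∅
  b1 → {b1}
  b2 → {b1,b6}
  b3 → {b6}
  b4 → ∅
  b5 → {b6}
  b6 → ∅
  b7 → ∅
  b8 → ∅
  b9 → ∅

φ for p: defs {b1,b6}
  DF⁺ = {b1}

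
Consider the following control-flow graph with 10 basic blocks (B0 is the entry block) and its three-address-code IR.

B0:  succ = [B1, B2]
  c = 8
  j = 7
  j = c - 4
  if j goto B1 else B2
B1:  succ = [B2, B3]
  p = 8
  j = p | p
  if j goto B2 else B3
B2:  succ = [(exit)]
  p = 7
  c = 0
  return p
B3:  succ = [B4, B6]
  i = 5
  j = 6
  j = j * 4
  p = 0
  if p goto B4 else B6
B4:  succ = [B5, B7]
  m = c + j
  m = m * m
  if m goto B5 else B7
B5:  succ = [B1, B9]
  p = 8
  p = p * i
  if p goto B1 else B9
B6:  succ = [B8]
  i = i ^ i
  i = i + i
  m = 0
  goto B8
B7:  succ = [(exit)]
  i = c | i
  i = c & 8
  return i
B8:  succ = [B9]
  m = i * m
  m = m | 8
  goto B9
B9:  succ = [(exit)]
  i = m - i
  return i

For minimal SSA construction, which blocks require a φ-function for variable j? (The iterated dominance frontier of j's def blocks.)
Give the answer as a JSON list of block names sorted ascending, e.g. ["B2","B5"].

idom tree: B1←B0 B2←B0 B3←B1 B4←B3 B5←B4 B6←B3 B7←B4 B8←B6 B9←B3
Dom at joins:
  B1: preds {B0,B5}: {B0} ∩ {B0,B1,B3,B4,B5} = {B0}; idom=B0
  B2: preds {B0,B1}: {B0} ∩ {B0,B1} = {B0}; idom=B0
  B9: preds {B5,B8}: {B0,B1,B3,B4,B5} ∩ {B0,B1,B3,B6,B8} = {B0,B1,B3}; idom=B3

DF walk-up:
  join B1 pred B0: · stop@B0
  join B1 pred B5: B5→B4→B3→B1 stop@B0
  join B2 pred B0: · stop@B0
  join B2 pred B1: B1 stop@B0
  join B9 pred B5: B5→B4 stop@B3
  join B9 pred B8: B8→B6 stop@B3
  B0: DF=∅
  B1: DF={B1,B2}
  B2: DF=∅
  B3: DF={B1}
  B4: DF={B1,B9}
  B5: DF={B1,B9}
  B6: DF={B9}
  B7: DF=∅
  B8: DF={B9}
  B9: DF=∅

φ for j: defs {B0,B1,B3}
  DF⁺ = {B1,B2}

Answer: ["B1", "B2"]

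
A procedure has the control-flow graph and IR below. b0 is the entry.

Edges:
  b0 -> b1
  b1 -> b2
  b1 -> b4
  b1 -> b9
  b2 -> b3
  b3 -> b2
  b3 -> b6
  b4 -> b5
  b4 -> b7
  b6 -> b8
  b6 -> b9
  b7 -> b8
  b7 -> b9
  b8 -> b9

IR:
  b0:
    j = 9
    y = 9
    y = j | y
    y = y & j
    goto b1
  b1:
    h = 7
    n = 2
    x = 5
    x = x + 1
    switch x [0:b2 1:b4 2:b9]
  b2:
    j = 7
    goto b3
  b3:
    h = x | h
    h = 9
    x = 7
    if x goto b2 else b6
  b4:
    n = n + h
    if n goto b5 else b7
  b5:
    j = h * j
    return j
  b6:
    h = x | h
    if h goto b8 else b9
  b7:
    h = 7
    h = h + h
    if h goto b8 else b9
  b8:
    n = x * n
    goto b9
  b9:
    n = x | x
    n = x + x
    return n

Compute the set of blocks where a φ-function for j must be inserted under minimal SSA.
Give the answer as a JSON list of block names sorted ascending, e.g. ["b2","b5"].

idom tree: b1←b0 b2←b1 b3←b2 b4←b1 b5←b4 b6←b3 b7←b4 b8←b1 b9←b1
Dom at joins:
  b2: preds {b1,b3}: {b0,b1} ∩ {b0,b1,b2,b3} = {b0,b1}; idom=b1
  b8: preds {b6,b7}: {b0,b1,b2,b3,b6} ∩ {b0,b1,b4,b7} = {b0,b1}; idom=b1
  b9: preds {b1,b6,b7,b8}: {b0,b1} ∩ {b0,b1,b2,b3,b6} ∩ {b0,b1,b4,b7} ∩ {b0,b1,b8} = {b0,b1}; idom=b1

DF walk-up:
  b2←b1: walk · to b1
  b2←b3: walk b3→b2 to b1
  b8←b6: walk b6→b3→b2 to b1
  b8←b7: walk b7→b4 to b1
  b9←b1: walk · to b1
  b9←b6: walk b6→b3→b2 to b1
  b9←b7: walk b7→b4 to b1
  b9←b8: walk b8 to b1
  b0 → ∅
  b1 → ∅
  b2 → {b2,b8,b9}
  b3 → {b2,b8,b9}
  b4 → {b8,b9}
  b5 → ∅
  b6 → {b8,b9}
  b7 → {b8,b9}
  b8 → {b9}
  b9 → ∅

φ for j: defs {b0,b2,b5}
  DF⁺ = {b2,b8,b9}

Answer: ["b2", "b8", "b9"]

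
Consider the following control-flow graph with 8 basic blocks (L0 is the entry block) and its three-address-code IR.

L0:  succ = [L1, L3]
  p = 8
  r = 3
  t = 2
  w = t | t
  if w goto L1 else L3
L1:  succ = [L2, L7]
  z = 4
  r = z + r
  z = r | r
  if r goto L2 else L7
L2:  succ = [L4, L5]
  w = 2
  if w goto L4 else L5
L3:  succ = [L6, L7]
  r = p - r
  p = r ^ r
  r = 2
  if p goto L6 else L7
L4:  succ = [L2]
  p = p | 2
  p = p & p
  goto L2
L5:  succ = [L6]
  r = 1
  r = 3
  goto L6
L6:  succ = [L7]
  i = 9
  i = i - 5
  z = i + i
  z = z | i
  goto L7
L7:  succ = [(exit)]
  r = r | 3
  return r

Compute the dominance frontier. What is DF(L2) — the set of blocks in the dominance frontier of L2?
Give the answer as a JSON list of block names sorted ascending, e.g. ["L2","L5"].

Answer: ["L2", "L6"]

Derivation:
idom tree: L1←L0 L2←L1 L3←L0 L4←L2 L5←L2 L6←L0 L7←L0
Dom∩ at merges:
  L2: preds {L1,L4}: {L0,L1} ∩ {L0,L1,L2,L4} = {L0,L1}; idom=L1
  L6: preds {L3,L5}: {L0,L3} ∩ {L0,L1,L2,L5} = {L0}; idom=L0
  L7: preds {L1,L3,L6}: {L0,L1} ∩ {L0,L3} ∩ {L0,L6} = {L0}; idom=L0

DF walk-up:
  L2←L1: walk · to L1
  L2←L4: walk L4→L2 to L1
  L6←L3: walk L3 to L0
  L6←L5: walk L5→L2→L1 to L0
  L7←L1: walk L1 to L0
  L7←L3: walk L3 to L0
  L7←L6: walk L6 to L0
  DF(L0)=∅
  DF(L1)={L6,L7}
  DF(L2)={L2,L6}
  DF(L3)={L6,L7}
  DF(L4)={L2}
  DF(L5)={L6}
  DF(L6)={L7}
  DF(L7)=∅

DF(L2) = ["L2", "L6"]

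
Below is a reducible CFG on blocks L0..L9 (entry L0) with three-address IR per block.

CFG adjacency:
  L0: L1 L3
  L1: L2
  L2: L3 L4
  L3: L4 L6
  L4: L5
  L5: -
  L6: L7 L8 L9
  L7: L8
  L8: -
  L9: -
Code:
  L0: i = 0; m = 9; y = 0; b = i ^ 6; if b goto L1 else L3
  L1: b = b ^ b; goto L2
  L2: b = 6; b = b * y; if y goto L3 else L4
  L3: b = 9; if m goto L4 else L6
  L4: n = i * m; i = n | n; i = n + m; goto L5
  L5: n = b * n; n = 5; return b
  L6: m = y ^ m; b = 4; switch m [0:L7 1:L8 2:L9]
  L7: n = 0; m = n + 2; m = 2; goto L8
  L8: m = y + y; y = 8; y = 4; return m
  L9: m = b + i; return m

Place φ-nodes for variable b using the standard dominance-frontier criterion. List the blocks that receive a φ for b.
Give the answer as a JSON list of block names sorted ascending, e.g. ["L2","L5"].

Answer: ["L3", "L4"]

Derivation:
idom tree: L1←L0 L2←L1 L3←L0 L4←L0 L5←L4 L6←L3 L7←L6 L8←L6 L9←L6
Dom∩ at merges:
  L3: preds {L0,L2}: {L0} ∩ {L0,L1,L2} = {L0}; idom=L0
  L4: preds {L2,L3}: {L0,L1,L2} ∩ {L0,L3} = {L0}; idom=L0
  L8: preds {L6,L7}: {L0,L3,L6} ∩ {L0,L3,L6,L7} = {L0,L3,L6}; idom=L6

DF walk-up:
  join L3 pred L0: · stop@L0
  join L3 pred L2: L2→L1 stop@L0
  join L4 pred L2: L2→L1 stop@L0
  join L4 pred L3: L3 stop@L0
  join L8 pred L6: · stop@L6
  join L8 pred L7: L7 stop@L6
  L0: DF=∅
  L1: DF={L3,L4}
  L2: DF={L3,L4}
  L3: DF={L4}
  L4: DF=∅
  L5: DF=∅
  L6: DF=∅
  L7: DF={L8}
  L8: DF=∅
  L9: DF=∅

φ for b: defs {L0,L1,L2,L3,L6}
  DF⁺ = {L3,L4}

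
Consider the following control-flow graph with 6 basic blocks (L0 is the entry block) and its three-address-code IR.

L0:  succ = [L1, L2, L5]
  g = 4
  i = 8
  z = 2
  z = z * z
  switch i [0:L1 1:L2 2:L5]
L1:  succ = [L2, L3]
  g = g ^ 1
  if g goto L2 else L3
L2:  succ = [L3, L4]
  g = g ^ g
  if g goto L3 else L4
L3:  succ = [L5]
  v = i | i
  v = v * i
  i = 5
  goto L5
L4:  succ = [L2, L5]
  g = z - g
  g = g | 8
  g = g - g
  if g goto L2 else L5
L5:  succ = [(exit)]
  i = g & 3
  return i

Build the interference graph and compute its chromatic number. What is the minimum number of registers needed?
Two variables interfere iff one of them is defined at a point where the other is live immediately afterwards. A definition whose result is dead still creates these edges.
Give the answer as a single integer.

def/use:
  L0 def {g,i,z} use ∅
  L1 def {g} use {g}
  L2 def {g} use {g}
  L3 def {i,v} use {i}
  L4 def {g} use {g,z}
  L5 def {i} use {g}

Liveness:
  L0 li=∅ lo={g,i,z}
  L1 li={g,i,z} lo={g,i,z}
  L2 li={g,i,z} lo={g,i,z}
  L3 li={g,i} lo={g}
  L4 li={g,i,z} lo={g,i,z}
  L5 li={g} lo=∅

Interference:
  g↔{i,v,z}
  i↔{g,v,z}
  v↔{g,i}
  z↔{g,i}

Colouring:
  lower bound: {g,i,v} mutually conflict ⇒ χ ≥ 3
  3-colouring: R0={g}  R1={i}  R2={v,z}
  χ = 3

Answer: 3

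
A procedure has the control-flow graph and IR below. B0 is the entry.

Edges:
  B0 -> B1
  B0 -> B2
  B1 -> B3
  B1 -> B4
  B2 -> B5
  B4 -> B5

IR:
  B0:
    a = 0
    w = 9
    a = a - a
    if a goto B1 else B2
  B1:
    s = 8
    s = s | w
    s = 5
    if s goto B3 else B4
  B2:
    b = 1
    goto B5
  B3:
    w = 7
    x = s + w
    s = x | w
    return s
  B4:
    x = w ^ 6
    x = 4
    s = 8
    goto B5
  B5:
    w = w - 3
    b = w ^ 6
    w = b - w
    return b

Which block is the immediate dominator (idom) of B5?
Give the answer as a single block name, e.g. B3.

idom tree: B1←B0 B2←B0 B3←B1 B4←B1 B5←B0
Dom at joins:
  B5: preds {B2,B4}: {B0,B2} ∩ {B0,B1,B4} = {B0}; idom=B0

idom(B5) = B0

Answer: B0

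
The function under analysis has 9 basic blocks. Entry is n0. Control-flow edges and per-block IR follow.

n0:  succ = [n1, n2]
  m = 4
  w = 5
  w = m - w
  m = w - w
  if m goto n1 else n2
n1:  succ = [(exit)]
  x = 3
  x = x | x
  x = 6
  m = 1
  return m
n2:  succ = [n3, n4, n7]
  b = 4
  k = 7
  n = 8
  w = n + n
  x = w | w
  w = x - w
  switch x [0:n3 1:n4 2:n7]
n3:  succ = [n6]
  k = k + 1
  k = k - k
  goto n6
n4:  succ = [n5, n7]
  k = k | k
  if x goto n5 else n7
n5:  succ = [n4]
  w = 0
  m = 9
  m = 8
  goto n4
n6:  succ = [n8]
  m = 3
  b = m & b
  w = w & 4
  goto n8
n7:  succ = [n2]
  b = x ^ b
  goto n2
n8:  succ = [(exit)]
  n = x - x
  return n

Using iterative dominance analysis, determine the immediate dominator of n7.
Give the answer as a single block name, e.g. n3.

idom tree: n1←n0 n2←n0 n3←n2 n4←n2 n5←n4 n6←n3 n7←n2 n8←n6
Dom∩ at merges:
  n2: preds {n0,n7}: {n0} ∩ {n0,n2,n7} = {n0}; idom=n0
  n4: preds {n2,n5}: {n0,n2} ∩ {n0,n2,n4,n5} = {n0,n2}; idom=n2
  n7: preds {n2,n4}: {n0,n2} ∩ {n0,n2,n4} = {n0,n2}; idom=n2

idom(n7) = n2

Answer: n2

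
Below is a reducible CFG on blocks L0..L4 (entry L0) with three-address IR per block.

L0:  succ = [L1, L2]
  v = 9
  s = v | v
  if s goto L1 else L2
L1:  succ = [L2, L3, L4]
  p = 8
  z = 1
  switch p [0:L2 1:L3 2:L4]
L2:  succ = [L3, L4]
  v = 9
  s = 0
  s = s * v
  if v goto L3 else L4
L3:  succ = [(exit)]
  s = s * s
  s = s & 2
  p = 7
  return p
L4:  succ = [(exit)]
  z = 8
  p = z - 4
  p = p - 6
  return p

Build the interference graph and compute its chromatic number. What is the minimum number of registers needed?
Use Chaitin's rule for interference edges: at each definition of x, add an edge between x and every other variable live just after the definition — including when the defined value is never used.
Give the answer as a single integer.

Answer: 3

Analysis:
Per-block:
  L0: def={s,v} ue=∅
  L1: def={p,z} ue=∅
  L2: def={s,v} ue=∅
  L3: def={p,s} ue={s}
  L4: def={p,z} ue=∅

Live sets:
  L0 li=∅ lo={s}
  L1 li={s} lo={s}
  L2 li=∅ lo={s}
  L3 li={s} lo=∅
  L4 li=∅ lo=∅

Interfere edges:
  p: {s,z}
  s: {p,v,z}
  v: {s}
  z: {p,s}

Colouring:
  lower bound: {p,s,z} mutually conflict ⇒ χ ≥ 3
  3-colouring: R0={s}  R1={p,v}  R2={z}
  χ = 3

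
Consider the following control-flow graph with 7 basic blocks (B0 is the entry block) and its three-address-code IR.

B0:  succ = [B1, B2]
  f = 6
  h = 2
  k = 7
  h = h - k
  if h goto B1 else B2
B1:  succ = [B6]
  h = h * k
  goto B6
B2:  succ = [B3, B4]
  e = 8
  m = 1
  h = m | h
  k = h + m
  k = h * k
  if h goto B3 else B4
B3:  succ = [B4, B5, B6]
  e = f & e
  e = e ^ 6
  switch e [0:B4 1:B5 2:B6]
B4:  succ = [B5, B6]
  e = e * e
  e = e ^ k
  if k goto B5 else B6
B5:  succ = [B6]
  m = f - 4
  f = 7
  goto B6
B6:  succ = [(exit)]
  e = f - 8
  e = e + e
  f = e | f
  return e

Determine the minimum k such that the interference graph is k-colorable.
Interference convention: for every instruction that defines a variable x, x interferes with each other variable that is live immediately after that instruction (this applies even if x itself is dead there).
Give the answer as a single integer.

Block summaries:
  B0: {f,h,k} / ∅
  B1: {h} / {h,k}
  B2: {e,h,k,m} / {h}
  B3: {e} / {e,f}
  B4: {e} / {e,k}
  B5: {f,m} / {f}
  B6: {e,f} / {f}

Liveness:
  B0 li=∅ lo={f,h,k}
  B1 li={f,h,k} lo={f}
  B2 li={f,h} lo={e,f,k}
  B3 li={e,f,k} lo={e,f,k}
  B4 li={e,f,k} lo={f}
  B5 li={f} lo={f}
  B6 li={f} lo=∅

Conflict graph:
  e — {f,h,k,m}
  f — {e,h,k,m}
  h — {e,f,k,m}
  k — {e,f,h}
  m — {e,f,h}

Registers:
  clique {e,f,h,k} ⇒ need ≥ 4
  4-colouring: c0={e}  c1={f}  c2={h}  c3={k,m}
  χ = 4

Answer: 4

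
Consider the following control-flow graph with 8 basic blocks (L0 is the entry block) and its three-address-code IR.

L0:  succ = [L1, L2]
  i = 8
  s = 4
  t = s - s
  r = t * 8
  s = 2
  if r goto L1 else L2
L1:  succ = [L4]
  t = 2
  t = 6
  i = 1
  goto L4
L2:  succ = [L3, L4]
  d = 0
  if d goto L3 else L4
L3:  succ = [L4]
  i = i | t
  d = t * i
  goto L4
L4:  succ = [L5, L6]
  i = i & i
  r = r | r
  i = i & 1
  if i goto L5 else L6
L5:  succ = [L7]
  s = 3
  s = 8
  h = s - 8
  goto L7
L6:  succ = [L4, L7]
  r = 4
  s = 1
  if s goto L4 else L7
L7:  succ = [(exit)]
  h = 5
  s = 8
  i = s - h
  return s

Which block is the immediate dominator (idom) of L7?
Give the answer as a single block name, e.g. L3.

idom tree: L1←L0 L2←L0 L3←L2 L4←L0 L5←L4 L6←L4 L7←L4
Dom at joins:
  L4: preds {L1,L2,L3,L6}: {L0,L1} ∩ {L0,L2} ∩ {L0,L2,L3} ∩ {L0,L4,L6} = {L0}; idom=L0
  L7: preds {L5,L6}: {L0,L4,L5} ∩ {L0,L4,L6} = {L0,L4}; idom=L4

idom(L7) = L4

Answer: L4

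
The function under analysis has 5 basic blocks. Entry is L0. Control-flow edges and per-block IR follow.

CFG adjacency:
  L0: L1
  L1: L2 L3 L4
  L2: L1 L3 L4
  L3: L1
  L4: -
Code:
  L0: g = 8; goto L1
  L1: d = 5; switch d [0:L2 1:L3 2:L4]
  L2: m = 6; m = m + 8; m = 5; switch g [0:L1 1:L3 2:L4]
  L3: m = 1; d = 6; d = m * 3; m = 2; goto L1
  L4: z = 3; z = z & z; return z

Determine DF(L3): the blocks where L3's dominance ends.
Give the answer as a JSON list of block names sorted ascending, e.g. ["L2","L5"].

idom tree: L1←L0 L2←L1 L3←L1 L4←L1
Join-block Dom:
  L1: preds {L0,L2,L3}: {L0} ∩ {L0,L1,L2} ∩ {L0,L1,L3} = {L0}; idom=L0
  L3: preds {L1,L2}: {L0,L1} ∩ {L0,L1,L2} = {L0,L1}; idom=L1
  L4: preds {L1,L2}: {L0,L1} ∩ {L0,L1,L2} = {L0,L1}; idom=L1

DF walk-up:
  L1←L0: walk · to L0
  L1←L2: walk L2→L1 to L0
  L1←L3: walk L3→L1 to L0
  L3←L1: walk · to L1
  L3←L2: walk L2 to L1
  L4←L1: walk · to L1
  L4←L2: walk L2 to L1
  L0 → ∅
  L1 → {L1}
  L2 → {L1,L3,L4}
  L3 → {L1}
  L4 → ∅

DF(L3) = ["L1"]

Answer: ["L1"]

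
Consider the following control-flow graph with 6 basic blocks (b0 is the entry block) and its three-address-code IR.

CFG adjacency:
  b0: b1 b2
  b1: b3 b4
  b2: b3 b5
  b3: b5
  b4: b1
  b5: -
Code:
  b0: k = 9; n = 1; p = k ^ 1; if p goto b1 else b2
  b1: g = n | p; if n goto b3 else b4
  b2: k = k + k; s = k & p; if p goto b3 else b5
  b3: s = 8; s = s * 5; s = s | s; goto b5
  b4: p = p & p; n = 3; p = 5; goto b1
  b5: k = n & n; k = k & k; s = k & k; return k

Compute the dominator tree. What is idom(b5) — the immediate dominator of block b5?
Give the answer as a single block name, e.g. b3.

idom tree: b1←b0 b2←b0 b3←b0 b4←b1 b5←b0
Join-block Dom:
  b1: preds {b0,b4}: {b0} ∩ {b0,b1,b4} = {b0}; idom=b0
  b3: preds {b1,b2}: {b0,b1} ∩ {b0,b2} = {b0}; idom=b0
  b5: preds {b2,b3}: {b0,b2} ∩ {b0,b3} = {b0}; idom=b0

idom(b5) = b0

Answer: b0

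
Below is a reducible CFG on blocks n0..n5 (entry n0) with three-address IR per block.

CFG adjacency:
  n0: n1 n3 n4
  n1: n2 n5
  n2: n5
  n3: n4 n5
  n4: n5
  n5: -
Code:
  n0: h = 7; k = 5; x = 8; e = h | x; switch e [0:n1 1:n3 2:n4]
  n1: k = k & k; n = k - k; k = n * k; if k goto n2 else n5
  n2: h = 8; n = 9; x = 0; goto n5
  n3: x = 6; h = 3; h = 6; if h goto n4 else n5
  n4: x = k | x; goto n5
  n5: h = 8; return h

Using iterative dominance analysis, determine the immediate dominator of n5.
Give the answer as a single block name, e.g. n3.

Answer: n0

Derivation:
idom tree: n1←n0 n2←n1 n3←n0 n4←n0 n5←n0
Dom∩ at merges:
  n4: preds {n0,n3}: {n0} ∩ {n0,n3} = {n0}; idom=n0
  n5: preds {n1,n2,n3,n4}: {n0,n1} ∩ {n0,n1,n2} ∩ {n0,n3} ∩ {n0,n4} = {n0}; idom=n0

idom(n5) = n0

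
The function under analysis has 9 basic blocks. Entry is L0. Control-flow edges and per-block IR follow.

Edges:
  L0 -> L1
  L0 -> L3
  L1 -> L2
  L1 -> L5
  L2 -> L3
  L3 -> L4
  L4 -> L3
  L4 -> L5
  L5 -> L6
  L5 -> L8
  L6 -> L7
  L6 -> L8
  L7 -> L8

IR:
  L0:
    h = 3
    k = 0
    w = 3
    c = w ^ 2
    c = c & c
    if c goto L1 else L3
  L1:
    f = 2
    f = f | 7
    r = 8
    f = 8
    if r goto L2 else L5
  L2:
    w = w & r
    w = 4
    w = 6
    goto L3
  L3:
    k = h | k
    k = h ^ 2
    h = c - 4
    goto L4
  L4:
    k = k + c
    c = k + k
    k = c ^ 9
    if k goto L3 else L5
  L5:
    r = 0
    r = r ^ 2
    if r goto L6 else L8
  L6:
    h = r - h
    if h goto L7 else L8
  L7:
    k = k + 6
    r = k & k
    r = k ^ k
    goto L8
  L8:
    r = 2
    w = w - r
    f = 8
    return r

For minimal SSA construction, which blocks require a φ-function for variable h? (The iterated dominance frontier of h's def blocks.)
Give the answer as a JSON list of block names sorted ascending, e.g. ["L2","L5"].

idom tree: L1←L0 L2←L1 L3←L0 L4←L3 L5←L0 L6←L5 L7←L6 L8←L5
Dom∩ at merges:
  L3: preds {L0,L2,L4}: {L0} ∩ {L0,L1,L2} ∩ {L0,L3,L4} = {L0}; idom=L0
  L5: preds {L1,L4}: {L0,L1} ∩ {L0,L3,L4} = {L0}; idom=L0
  L8: preds {L5,L6,L7}: {L0,L5} ∩ {L0,L5,L6} ∩ {L0,L5,L6,L7} = {L0,L5}; idom=L5

DF derivation:
  join L3 pred L0: · stop@L0
  join L3 pred L2: L2→L1 stop@L0
  join L3 pred L4: L4→L3 stop@L0
  join L5 pred L1: L1 stop@L0
  join L5 pred L4: L4→L3 stop@L0
  join L8 pred L5: · stop@L5
  join L8 pred L6: L6 stop@L5
  join L8 pred L7: L7→L6 stop@L5
  DF(L0)=∅
  DF(L1)={L3,L5}
  DF(L2)={L3}
  DF(L3)={L3,L5}
  DF(L4)={L3,L5}
  DF(L5)=∅
  DF(L6)={L8}
  DF(L7)={L8}
  DF(L8)=∅

φ for h: defs {L0,L3,L6}
  DF⁺ = {L3,L5,L8}

Answer: ["L3", "L5", "L8"]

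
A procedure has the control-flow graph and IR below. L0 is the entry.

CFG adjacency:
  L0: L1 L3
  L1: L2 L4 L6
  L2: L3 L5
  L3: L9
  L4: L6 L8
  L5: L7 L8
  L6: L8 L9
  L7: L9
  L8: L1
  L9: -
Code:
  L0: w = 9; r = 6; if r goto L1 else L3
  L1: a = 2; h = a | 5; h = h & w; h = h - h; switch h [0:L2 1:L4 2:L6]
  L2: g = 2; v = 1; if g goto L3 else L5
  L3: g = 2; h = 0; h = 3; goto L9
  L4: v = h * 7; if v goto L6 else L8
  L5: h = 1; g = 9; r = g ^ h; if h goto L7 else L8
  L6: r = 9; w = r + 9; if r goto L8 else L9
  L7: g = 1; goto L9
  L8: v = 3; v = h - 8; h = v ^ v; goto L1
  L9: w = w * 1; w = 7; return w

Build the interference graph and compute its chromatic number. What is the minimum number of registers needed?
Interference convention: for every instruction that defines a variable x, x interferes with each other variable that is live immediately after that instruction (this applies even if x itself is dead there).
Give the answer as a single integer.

Per-block:
  L0: def={r,w} ue=∅
  L1: def={a,h} ue={w}
  L2: def={g,v} ue=∅
  L3: def={g,h} ue=∅
  L4: def={v} ue={h}
  L5: def={g,h,r} ue=∅
  L6: def={r,w} ue=∅
  L7: def={g} ue=∅
  L8: def={h,v} ue={h}
  L9: def={w} ue={w}

Backward fixpoint:
  L0: in=∅ out={w}
  L1: in={w} out={h,w}
  L2: in={w} out={w}
  L3: in={w} out={w}
  L4: in={h,w} out={h,w}
  L5: in={w} out={h,w}
  L6: in={h} out={h,w}
  L7: in={w} out={w}
  L8: in={h,w} out={w}
  L9: in={w} out=∅

Interfere edges:
  a↔{w}
  g↔{h,v,w}
  h↔{g,r,v,w}
  r↔{h,w}
  v↔{g,h,w}
  w↔{a,g,h,r,v}

Registers:
  lower bound: {g,h,v,w} mutually conflict ⇒ χ ≥ 4
  assign a→R1 g→R2 h→R1 r→R2 v→R3 w→R0 — no edge inside a register ⇒ χ ≤ 4
  χ = 4

Answer: 4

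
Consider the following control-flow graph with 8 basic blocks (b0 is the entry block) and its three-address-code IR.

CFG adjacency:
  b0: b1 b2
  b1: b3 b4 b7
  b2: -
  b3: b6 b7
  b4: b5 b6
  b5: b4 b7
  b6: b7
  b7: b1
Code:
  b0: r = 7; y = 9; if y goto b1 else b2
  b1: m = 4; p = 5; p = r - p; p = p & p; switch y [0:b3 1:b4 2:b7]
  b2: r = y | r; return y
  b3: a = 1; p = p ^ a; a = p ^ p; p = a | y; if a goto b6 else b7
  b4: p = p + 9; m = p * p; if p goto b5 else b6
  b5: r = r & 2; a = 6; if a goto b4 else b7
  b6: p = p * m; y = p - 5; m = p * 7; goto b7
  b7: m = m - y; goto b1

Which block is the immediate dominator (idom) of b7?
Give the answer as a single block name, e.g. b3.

Answer: b1

Analysis:
idom tree: b1←b0 b2←b0 b3←b1 b4←b1 b5←b4 b6←b1 b7←b1
Join-block Dom:
  b1: preds {b0,b7}: {b0} ∩ {b0,b1,b7} = {b0}; idom=b0
  b4: preds {b1,b5}: {b0,b1} ∩ {b0,b1,b4,b5} = {b0,b1}; idom=b1
  b6: preds {b3,b4}: {b0,b1,b3} ∩ {b0,b1,b4} = {b0,b1}; idom=b1
  b7: preds {b1,b3,b5,b6}: {b0,b1} ∩ {b0,b1,b3} ∩ {b0,b1,b4,b5} ∩ {b0,b1,b6} = {b0,b1}; idom=b1

idom(b7) = b1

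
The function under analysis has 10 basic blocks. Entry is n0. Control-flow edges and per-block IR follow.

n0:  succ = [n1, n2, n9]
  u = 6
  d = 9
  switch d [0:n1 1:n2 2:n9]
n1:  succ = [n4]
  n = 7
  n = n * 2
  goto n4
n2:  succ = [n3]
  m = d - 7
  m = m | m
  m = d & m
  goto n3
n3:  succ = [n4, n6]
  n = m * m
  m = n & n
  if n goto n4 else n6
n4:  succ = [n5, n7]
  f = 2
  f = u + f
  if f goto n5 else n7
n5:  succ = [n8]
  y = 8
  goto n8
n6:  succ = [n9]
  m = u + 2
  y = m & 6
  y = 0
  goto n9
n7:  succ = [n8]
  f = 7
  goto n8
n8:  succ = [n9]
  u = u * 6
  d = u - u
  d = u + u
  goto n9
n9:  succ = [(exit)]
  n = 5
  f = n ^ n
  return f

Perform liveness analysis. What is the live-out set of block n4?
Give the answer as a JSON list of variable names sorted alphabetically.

Answer: ["u"]

Derivation:
Per-block:
  n0: {d,u} / ∅
  n1: {n} / ∅
  n2: {m} / {d}
  n3: {m,n} / {m}
  n4: {f} / {u}
  n5: {y} / ∅
  n6: {m,y} / {u}
  n7: {f} / ∅
  n8: {d,u} / {u}
  n9: {f,n} / ∅

Liveness:
  live n0: ∅→{d,u}
  live n1: {u}→{u}
  live n2: {d,u}→{m,u}
  live n3: {m,u}→{u}
  live n4: {u}→{u}
  live n5: {u}→{u}
  live n6: {u}→∅
  live n7: {u}→{u}
  live n8: {u}→∅
  live n9: ∅→∅

live-out(n4) = ["u"]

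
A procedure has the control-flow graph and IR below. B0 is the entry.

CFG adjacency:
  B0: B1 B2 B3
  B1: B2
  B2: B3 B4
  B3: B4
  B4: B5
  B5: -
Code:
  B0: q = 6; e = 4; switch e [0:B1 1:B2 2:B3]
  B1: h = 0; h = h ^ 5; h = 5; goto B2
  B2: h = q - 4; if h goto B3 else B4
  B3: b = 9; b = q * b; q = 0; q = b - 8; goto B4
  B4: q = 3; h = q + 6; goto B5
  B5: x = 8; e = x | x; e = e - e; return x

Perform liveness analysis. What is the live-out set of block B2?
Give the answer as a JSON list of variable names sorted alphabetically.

Block summaries:
  B0: def={e,q} ue=∅
  B1: def={h} ue=∅
  B2: def={h} ue={q}
  B3: def={b,q} ue={q}
  B4: def={h,q} ue=∅
  B5: def={e,x} ue=∅

Backward fixpoint:
  B0 li=∅ lo={q}
  B1 li={q} lo={q}
  B2 li={q} lo={q}
  B3 li={q} lo=∅
  B4 li=∅ lo=∅
  B5 li=∅ lo=∅

live-out(B2) = ["q"]

Answer: ["q"]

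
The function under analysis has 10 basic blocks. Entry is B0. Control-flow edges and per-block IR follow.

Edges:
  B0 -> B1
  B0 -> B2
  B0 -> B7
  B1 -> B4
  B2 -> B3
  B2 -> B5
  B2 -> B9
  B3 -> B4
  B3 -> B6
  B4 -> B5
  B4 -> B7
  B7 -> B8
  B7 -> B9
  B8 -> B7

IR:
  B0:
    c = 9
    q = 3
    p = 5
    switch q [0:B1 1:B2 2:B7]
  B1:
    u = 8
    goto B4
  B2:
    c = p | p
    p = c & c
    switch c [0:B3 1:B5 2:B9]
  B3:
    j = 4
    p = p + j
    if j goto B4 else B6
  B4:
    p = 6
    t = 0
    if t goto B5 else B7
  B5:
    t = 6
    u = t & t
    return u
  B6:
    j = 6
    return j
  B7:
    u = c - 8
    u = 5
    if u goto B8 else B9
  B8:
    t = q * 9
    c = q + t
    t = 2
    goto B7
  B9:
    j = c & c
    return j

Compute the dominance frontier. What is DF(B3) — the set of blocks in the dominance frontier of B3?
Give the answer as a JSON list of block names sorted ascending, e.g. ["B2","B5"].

idom tree: B1←B0 B2←B0 B3←B2 B4←B0 B5←B0 B6←B3 B7←B0 B8←B7 B9←B0
Join-block Dom:
  B4: preds {B1,B3}: {B0,B1} ∩ {B0,B2,B3} = {B0}; idom=B0
  B5: preds {B2,B4}: {B0,B2} ∩ {B0,B4} = {B0}; idom=B0
  B7: preds {B0,B4,B8}: {B0} ∩ {B0,B4} ∩ {B0,B7,B8} = {B0}; idom=B0
  B9: preds {B2,B7}: {B0,B2} ∩ {B0,B7} = {B0}; idom=B0

Frontier:
  join B4 pred B1: B1 stop@B0
  join B4 pred B3: B3→B2 stop@B0
  join B5 pred B2: B2 stop@B0
  join B5 pred B4: B4 stop@B0
  join B7 pred B0: · stop@B0
  join B7 pred B4: B4 stop@B0
  join B7 pred B8: B8→B7 stop@B0
  join B9 pred B2: B2 stop@B0
  join B9 pred B7: B7 stop@B0
  B0 → ∅
  B1 → {B4}
  B2 → {B4,B5,B9}
  B3 → {B4}
  B4 → {B5,B7}
  B5 → ∅
  B6 → ∅
  B7 → {B7,B9}
  B8 → {B7}
  B9 → ∅

DF(B3) = ["B4"]

Answer: ["B4"]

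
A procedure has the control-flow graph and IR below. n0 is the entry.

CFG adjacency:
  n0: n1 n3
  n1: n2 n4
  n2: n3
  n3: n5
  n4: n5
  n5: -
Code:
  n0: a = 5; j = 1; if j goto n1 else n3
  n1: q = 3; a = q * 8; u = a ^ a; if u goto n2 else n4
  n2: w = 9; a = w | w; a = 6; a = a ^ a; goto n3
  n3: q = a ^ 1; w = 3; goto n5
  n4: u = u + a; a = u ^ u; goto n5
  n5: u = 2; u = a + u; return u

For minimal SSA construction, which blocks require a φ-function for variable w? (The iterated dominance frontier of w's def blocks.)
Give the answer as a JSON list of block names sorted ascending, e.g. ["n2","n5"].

Answer: ["n3", "n5"]

Derivation:
idom tree: n1←n0 n2←n1 n3←n0 n4←n1 n5←n0
Dom∩ at merges:
  n3: preds {n0,n2}: {n0} ∩ {n0,n1,n2} = {n0}; idom=n0
  n5: preds {n3,n4}: {n0,n3} ∩ {n0,n1,n4} = {n0}; idom=n0

Frontier:
  join n3 pred n0: · stop@n0
  join n3 pred n2: n2→n1 stop@n0
  join n5 pred n3: n3 stop@n0
  join n5 pred n4: n4→n1 stop@n0
  n0: DF=∅
  n1: DF={n3,n5}
  n2: DF={n3}
  n3: DF={n5}
  n4: DF={n5}
  n5: DF=∅

φ for w: defs {n2,n3}
  DF⁺ = {n3,n5}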